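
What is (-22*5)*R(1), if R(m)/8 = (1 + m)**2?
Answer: -3520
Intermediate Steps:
R(m) = 8*(1 + m)**2
(-22*5)*R(1) = (-22*5)*(8*(1 + 1)**2) = -880*2**2 = -880*4 = -110*32 = -3520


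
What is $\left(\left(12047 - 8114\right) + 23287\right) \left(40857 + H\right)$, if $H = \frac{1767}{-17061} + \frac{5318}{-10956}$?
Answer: $\frac{1574819958854770}{1416063} \approx 1.1121 \cdot 10^{9}$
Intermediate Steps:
$H = - \frac{1668025}{2832126}$ ($H = 1767 \left(- \frac{1}{17061}\right) + 5318 \left(- \frac{1}{10956}\right) = - \frac{589}{5687} - \frac{2659}{5478} = - \frac{1668025}{2832126} \approx -0.58897$)
$\left(\left(12047 - 8114\right) + 23287\right) \left(40857 + H\right) = \left(\left(12047 - 8114\right) + 23287\right) \left(40857 - \frac{1668025}{2832126}\right) = \left(\left(12047 - 8114\right) + 23287\right) \frac{115710503957}{2832126} = \left(3933 + 23287\right) \frac{115710503957}{2832126} = 27220 \cdot \frac{115710503957}{2832126} = \frac{1574819958854770}{1416063}$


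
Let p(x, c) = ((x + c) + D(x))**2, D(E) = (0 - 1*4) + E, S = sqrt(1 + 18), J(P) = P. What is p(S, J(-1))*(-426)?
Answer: -43026 + 8520*sqrt(19) ≈ -5888.2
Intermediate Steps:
S = sqrt(19) ≈ 4.3589
D(E) = -4 + E (D(E) = (0 - 4) + E = -4 + E)
p(x, c) = (-4 + c + 2*x)**2 (p(x, c) = ((x + c) + (-4 + x))**2 = ((c + x) + (-4 + x))**2 = (-4 + c + 2*x)**2)
p(S, J(-1))*(-426) = (-4 - 1 + 2*sqrt(19))**2*(-426) = (-5 + 2*sqrt(19))**2*(-426) = -426*(-5 + 2*sqrt(19))**2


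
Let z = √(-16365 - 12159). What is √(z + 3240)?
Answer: √(3240 + 2*I*√7131) ≈ 56.94 + 1.483*I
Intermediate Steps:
z = 2*I*√7131 (z = √(-28524) = 2*I*√7131 ≈ 168.89*I)
√(z + 3240) = √(2*I*√7131 + 3240) = √(3240 + 2*I*√7131)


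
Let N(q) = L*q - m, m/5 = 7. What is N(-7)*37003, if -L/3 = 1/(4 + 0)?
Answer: -4403357/4 ≈ -1.1008e+6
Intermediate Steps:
m = 35 (m = 5*7 = 35)
L = -3/4 (L = -3/(4 + 0) = -3/4 ≈ -0.75000)
N(q) = -35 - 3*q/4 (N(q) = -3*q/4 - 1*35 = -3*q/4 - 35 = -35 - 3*q/4)
N(-7)*37003 = (-35 - 3/4*(-7))*37003 = (-35 + 21/4)*37003 = -119/4*37003 = -4403357/4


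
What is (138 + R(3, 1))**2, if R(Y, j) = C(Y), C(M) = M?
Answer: 19881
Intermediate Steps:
R(Y, j) = Y
(138 + R(3, 1))**2 = (138 + 3)**2 = 141**2 = 19881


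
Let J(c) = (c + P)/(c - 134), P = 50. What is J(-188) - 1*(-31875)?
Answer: 223128/7 ≈ 31875.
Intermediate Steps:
J(c) = (50 + c)/(-134 + c) (J(c) = (c + 50)/(c - 134) = (50 + c)/(-134 + c))
J(-188) - 1*(-31875) = (50 - 188)/(-134 - 188) - 1*(-31875) = -138/(-322) + 31875 = -1/322*(-138) + 31875 = 3/7 + 31875 = 223128/7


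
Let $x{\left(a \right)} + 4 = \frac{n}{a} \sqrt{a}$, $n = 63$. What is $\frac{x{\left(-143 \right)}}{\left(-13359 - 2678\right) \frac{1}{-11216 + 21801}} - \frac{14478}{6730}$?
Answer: $\frac{909733}{1860845} + \frac{3285 i \sqrt{143}}{11297} \approx 0.48888 + 3.4773 i$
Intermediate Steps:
$x{\left(a \right)} = -4 + \frac{63}{\sqrt{a}}$ ($x{\left(a \right)} = -4 + \frac{63}{a} \sqrt{a} = -4 + \frac{63}{\sqrt{a}}$)
$\frac{x{\left(-143 \right)}}{\left(-13359 - 2678\right) \frac{1}{-11216 + 21801}} - \frac{14478}{6730} = \frac{-4 + \frac{63}{i \sqrt{143}}}{\left(-13359 - 2678\right) \frac{1}{-11216 + 21801}} - \frac{14478}{6730} = \frac{-4 + 63 \left(- \frac{i \sqrt{143}}{143}\right)}{\left(-16037\right) \frac{1}{10585}} - \frac{7239}{3365} = \frac{-4 - \frac{63 i \sqrt{143}}{143}}{\left(-16037\right) \frac{1}{10585}} - \frac{7239}{3365} = \frac{-4 - \frac{63 i \sqrt{143}}{143}}{- \frac{553}{365}} - \frac{7239}{3365} = \left(-4 - \frac{63 i \sqrt{143}}{143}\right) \left(- \frac{365}{553}\right) - \frac{7239}{3365} = \left(\frac{1460}{553} + \frac{3285 i \sqrt{143}}{11297}\right) - \frac{7239}{3365} = \frac{909733}{1860845} + \frac{3285 i \sqrt{143}}{11297}$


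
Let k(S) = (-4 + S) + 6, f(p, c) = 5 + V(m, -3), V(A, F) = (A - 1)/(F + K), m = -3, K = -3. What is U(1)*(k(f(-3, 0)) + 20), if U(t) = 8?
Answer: 664/3 ≈ 221.33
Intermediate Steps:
V(A, F) = (-1 + A)/(-3 + F) (V(A, F) = (A - 1)/(F - 3) = (-1 + A)/(-3 + F))
f(p, c) = 17/3 (f(p, c) = 5 + (-1 - 3)/(-3 - 3) = 5 - 4/(-6) = 5 - ⅙*(-4) = 5 + ⅔ = 17/3)
k(S) = 2 + S
U(1)*(k(f(-3, 0)) + 20) = 8*((2 + 17/3) + 20) = 8*(23/3 + 20) = 8*(83/3) = 664/3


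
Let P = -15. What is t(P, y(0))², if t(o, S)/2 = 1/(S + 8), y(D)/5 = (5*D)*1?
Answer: 1/16 ≈ 0.062500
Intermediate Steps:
y(D) = 25*D (y(D) = 5*((5*D)*1) = 5*(5*D) = 25*D)
t(o, S) = 2/(8 + S) (t(o, S) = 2/(S + 8) = 2/(8 + S))
t(P, y(0))² = (2/(8 + 25*0))² = (2/(8 + 0))² = (2/8)² = (2*(⅛))² = (¼)² = 1/16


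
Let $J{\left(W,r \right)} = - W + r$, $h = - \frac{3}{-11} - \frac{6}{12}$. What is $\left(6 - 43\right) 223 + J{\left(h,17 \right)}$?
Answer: $- \frac{181143}{22} \approx -8233.8$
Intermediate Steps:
$h = - \frac{5}{22}$ ($h = \left(-3\right) \left(- \frac{1}{11}\right) - \frac{1}{2} = \frac{3}{11} - \frac{1}{2} = - \frac{5}{22} \approx -0.22727$)
$J{\left(W,r \right)} = r - W$
$\left(6 - 43\right) 223 + J{\left(h,17 \right)} = \left(6 - 43\right) 223 + \left(17 - - \frac{5}{22}\right) = \left(-37\right) 223 + \left(17 + \frac{5}{22}\right) = -8251 + \frac{379}{22} = - \frac{181143}{22}$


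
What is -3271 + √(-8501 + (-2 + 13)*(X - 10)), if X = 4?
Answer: -3271 + I*√8567 ≈ -3271.0 + 92.558*I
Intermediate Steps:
-3271 + √(-8501 + (-2 + 13)*(X - 10)) = -3271 + √(-8501 + (-2 + 13)*(4 - 10)) = -3271 + √(-8501 + 11*(-6)) = -3271 + √(-8501 - 66) = -3271 + √(-8567) = -3271 + I*√8567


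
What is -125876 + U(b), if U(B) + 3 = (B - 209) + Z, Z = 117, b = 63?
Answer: -125908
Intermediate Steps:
U(B) = -95 + B (U(B) = -3 + ((B - 209) + 117) = -3 + ((-209 + B) + 117) = -3 + (-92 + B) = -95 + B)
-125876 + U(b) = -125876 + (-95 + 63) = -125876 - 32 = -125908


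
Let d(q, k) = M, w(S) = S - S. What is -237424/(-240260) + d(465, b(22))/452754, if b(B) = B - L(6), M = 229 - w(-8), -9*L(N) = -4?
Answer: 26887421309/27194669010 ≈ 0.98870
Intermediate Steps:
w(S) = 0
L(N) = 4/9 (L(N) = -⅑*(-4) = 4/9)
M = 229 (M = 229 - 1*0 = 229 + 0 = 229)
b(B) = -4/9 + B (b(B) = B - 1*4/9 = B - 4/9 = -4/9 + B)
d(q, k) = 229
-237424/(-240260) + d(465, b(22))/452754 = -237424/(-240260) + 229/452754 = -237424*(-1/240260) + 229*(1/452754) = 59356/60065 + 229/452754 = 26887421309/27194669010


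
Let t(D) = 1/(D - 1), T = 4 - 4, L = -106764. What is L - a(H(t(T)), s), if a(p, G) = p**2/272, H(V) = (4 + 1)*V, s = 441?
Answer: -29039833/272 ≈ -1.0676e+5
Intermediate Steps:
T = 0
t(D) = 1/(-1 + D)
H(V) = 5*V
a(p, G) = p**2/272 (a(p, G) = p**2*(1/272) = p**2/272)
L - a(H(t(T)), s) = -106764 - (5/(-1 + 0))**2/272 = -106764 - (5/(-1))**2/272 = -106764 - (5*(-1))**2/272 = -106764 - (-5)**2/272 = -106764 - 25/272 = -29039833/272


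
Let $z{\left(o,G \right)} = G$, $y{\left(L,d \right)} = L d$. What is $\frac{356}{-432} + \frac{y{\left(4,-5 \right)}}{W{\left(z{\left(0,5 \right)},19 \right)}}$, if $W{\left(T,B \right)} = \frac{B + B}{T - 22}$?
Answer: $\frac{16669}{2052} \approx 8.1233$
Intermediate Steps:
$W{\left(T,B \right)} = \frac{2 B}{-22 + T}$
$\frac{356}{-432} + \frac{y{\left(4,-5 \right)}}{W{\left(z{\left(0,5 \right)},19 \right)}} = \frac{356}{-432} + \frac{4 \left(-5\right)}{2 \cdot 19 \frac{1}{-22 + 5}} = 356 \left(- \frac{1}{432}\right) - \frac{20}{2 \cdot 19 \frac{1}{-17}} = - \frac{89}{108} - \frac{20}{2 \cdot 19 \left(- \frac{1}{17}\right)} = - \frac{89}{108} - \frac{20}{- \frac{38}{17}} = - \frac{89}{108} - - \frac{170}{19} = - \frac{89}{108} + \frac{170}{19} = \frac{16669}{2052}$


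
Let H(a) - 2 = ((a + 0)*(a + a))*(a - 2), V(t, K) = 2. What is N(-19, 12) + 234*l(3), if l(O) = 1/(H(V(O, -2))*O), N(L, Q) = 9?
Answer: 48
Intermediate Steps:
H(a) = 2 + 2*a**2*(-2 + a) (H(a) = 2 + ((a + 0)*(a + a))*(a - 2) = 2 + (a*(2*a))*(-2 + a) = 2 + (2*a**2)*(-2 + a) = 2 + 2*a**2*(-2 + a))
l(O) = 1/(2*O) (l(O) = 1/((2 - 4*2**2 + 2*2**3)*O) = 1/((2 - 4*4 + 2*8)*O) = 1/((2 - 16 + 16)*O) = 1/(2*O))
N(-19, 12) + 234*l(3) = 9 + 234*((1/2)/3) = 9 + 234*((1/2)*(1/3)) = 9 + 234*(1/6) = 9 + 39 = 48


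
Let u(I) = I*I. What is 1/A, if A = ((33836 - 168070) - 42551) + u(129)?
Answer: -1/160144 ≈ -6.2444e-6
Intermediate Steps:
u(I) = I²
A = -160144 (A = ((33836 - 168070) - 42551) + 129² = (-134234 - 42551) + 16641 = -176785 + 16641 = -160144)
1/A = 1/(-160144) = -1/160144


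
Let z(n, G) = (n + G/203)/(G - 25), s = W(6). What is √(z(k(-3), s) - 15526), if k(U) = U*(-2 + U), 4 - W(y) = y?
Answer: I*√51826538841/1827 ≈ 124.61*I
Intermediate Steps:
W(y) = 4 - y
s = -2 (s = 4 - 1*6 = 4 - 6 = -2)
z(n, G) = (n + G/203)/(-25 + G) (z(n, G) = (n + G*(1/203))/(-25 + G) = (n + G/203)/(-25 + G))
√(z(k(-3), s) - 15526) = √((-3*(-2 - 3) + (1/203)*(-2))/(-25 - 2) - 15526) = √((-3*(-5) - 2/203)/(-27) - 15526) = √(-(15 - 2/203)/27 - 15526) = √(-1/27*3043/203 - 15526) = √(-3043/5481 - 15526) = √(-85101049/5481) = I*√51826538841/1827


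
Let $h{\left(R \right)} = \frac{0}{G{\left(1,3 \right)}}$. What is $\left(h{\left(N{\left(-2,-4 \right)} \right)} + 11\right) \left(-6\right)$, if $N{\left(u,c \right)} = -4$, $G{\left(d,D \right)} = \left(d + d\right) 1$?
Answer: $-66$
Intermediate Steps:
$G{\left(d,D \right)} = 2 d$ ($G{\left(d,D \right)} = 2 d 1 = 2 d$)
$h{\left(R \right)} = 0$ ($h{\left(R \right)} = \frac{0}{2 \cdot 1} = \frac{0}{2} = 0 \cdot \frac{1}{2} = 0$)
$\left(h{\left(N{\left(-2,-4 \right)} \right)} + 11\right) \left(-6\right) = \left(0 + 11\right) \left(-6\right) = 11 \left(-6\right) = -66$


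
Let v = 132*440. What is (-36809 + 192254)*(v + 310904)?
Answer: 57356717880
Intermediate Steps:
v = 58080
(-36809 + 192254)*(v + 310904) = (-36809 + 192254)*(58080 + 310904) = 155445*368984 = 57356717880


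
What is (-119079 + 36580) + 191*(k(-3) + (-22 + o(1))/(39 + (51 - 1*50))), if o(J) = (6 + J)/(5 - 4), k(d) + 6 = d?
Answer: -674317/8 ≈ -84290.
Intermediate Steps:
k(d) = -6 + d
o(J) = 6 + J (o(J) = (6 + J)/1 = (6 + J)*1 = 6 + J)
(-119079 + 36580) + 191*(k(-3) + (-22 + o(1))/(39 + (51 - 1*50))) = (-119079 + 36580) + 191*((-6 - 3) + (-22 + (6 + 1))/(39 + (51 - 1*50))) = -82499 + 191*(-9 + (-22 + 7)/(39 + (51 - 50))) = -82499 + 191*(-9 - 15/(39 + 1)) = -82499 + 191*(-9 - 15/40) = -82499 + 191*(-9 - 15*1/40) = -82499 + 191*(-9 - 3/8) = -82499 + 191*(-75/8) = -82499 - 14325/8 = -674317/8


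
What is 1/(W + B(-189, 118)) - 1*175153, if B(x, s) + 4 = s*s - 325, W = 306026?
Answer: -55982577012/319621 ≈ -1.7515e+5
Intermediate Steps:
B(x, s) = -329 + s**2 (B(x, s) = -4 + (s*s - 325) = -4 + (s**2 - 325) = -4 + (-325 + s**2) = -329 + s**2)
1/(W + B(-189, 118)) - 1*175153 = 1/(306026 + (-329 + 118**2)) - 1*175153 = 1/(306026 + (-329 + 13924)) - 175153 = 1/(306026 + 13595) - 175153 = 1/319621 - 175153 = -55982577012/319621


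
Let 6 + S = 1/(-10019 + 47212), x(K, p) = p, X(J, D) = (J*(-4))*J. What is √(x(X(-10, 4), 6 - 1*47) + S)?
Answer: 3*I*√7223996390/37193 ≈ 6.8557*I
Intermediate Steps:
X(J, D) = -4*J² (X(J, D) = (-4*J)*J = -4*J²)
S = -223157/37193 (S = -6 + 1/(-10019 + 47212) = -6 + 1/37193 = -223157/37193 ≈ -6.0000)
√(x(X(-10, 4), 6 - 1*47) + S) = √((6 - 1*47) - 223157/37193) = √((6 - 47) - 223157/37193) = √(-41 - 223157/37193) = √(-1748070/37193) = 3*I*√7223996390/37193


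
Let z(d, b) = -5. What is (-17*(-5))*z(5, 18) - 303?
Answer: -728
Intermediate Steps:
(-17*(-5))*z(5, 18) - 303 = -17*(-5)*(-5) - 303 = 85*(-5) - 303 = -425 - 303 = -728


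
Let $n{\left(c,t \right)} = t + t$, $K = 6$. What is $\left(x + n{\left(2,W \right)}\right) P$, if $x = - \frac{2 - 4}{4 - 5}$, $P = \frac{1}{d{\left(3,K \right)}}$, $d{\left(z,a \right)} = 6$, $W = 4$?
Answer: $1$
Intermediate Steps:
$P = \frac{1}{6} \approx 0.16667$
$n{\left(c,t \right)} = 2 t$
$x = -2$ ($x = - \frac{-2}{-1} = - \left(-2\right) \left(-1\right) = \left(-1\right) 2 = -2$)
$\left(x + n{\left(2,W \right)}\right) P = \left(-2 + 2 \cdot 4\right) \frac{1}{6} = \left(-2 + 8\right) \frac{1}{6} = 6 \cdot \frac{1}{6} = 1$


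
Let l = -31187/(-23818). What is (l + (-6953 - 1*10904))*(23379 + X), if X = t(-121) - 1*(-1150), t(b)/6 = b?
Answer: -10123102628717/23818 ≈ -4.2502e+8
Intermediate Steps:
l = 31187/23818 (l = -31187*(-1/23818) = 31187/23818 ≈ 1.3094)
t(b) = 6*b
X = 424 (X = 6*(-121) - 1*(-1150) = -726 + 1150 = 424)
(l + (-6953 - 1*10904))*(23379 + X) = (31187/23818 + (-6953 - 1*10904))*(23379 + 424) = (31187/23818 + (-6953 - 10904))*23803 = (31187/23818 - 17857)*23803 = -425286839/23818*23803 = -10123102628717/23818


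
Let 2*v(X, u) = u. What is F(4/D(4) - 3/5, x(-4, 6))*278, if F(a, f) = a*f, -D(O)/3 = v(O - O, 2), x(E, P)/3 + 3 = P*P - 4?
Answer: -233798/5 ≈ -46760.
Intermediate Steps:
v(X, u) = u/2
x(E, P) = -21 + 3*P² (x(E, P) = -9 + 3*(P*P - 4) = -9 + 3*(P² - 4) = -9 + 3*(-4 + P²) = -9 + (-12 + 3*P²) = -21 + 3*P²)
D(O) = -3 (D(O) = -3*2/2 = -3*1 = -3)
F(4/D(4) - 3/5, x(-4, 6))*278 = ((4/(-3) - 3/5)*(-21 + 3*6²))*278 = ((4*(-⅓) - 3*⅕)*(-21 + 3*36))*278 = ((-4/3 - ⅗)*(-21 + 108))*278 = -29/15*87*278 = -841/5*278 = -233798/5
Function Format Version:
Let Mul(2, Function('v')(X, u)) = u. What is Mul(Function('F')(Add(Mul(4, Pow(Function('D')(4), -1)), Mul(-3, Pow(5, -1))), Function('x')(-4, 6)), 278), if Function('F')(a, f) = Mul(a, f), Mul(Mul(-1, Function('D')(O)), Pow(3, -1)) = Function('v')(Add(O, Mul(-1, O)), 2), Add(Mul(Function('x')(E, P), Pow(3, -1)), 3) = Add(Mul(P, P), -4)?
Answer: Rational(-233798, 5) ≈ -46760.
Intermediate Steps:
Function('v')(X, u) = Mul(Rational(1, 2), u)
Function('x')(E, P) = Add(-21, Mul(3, Pow(P, 2))) (Function('x')(E, P) = Add(-9, Mul(3, Add(Mul(P, P), -4))) = Add(-9, Mul(3, Add(Pow(P, 2), -4))) = Add(-9, Mul(3, Add(-4, Pow(P, 2)))) = Add(-9, Add(-12, Mul(3, Pow(P, 2)))) = Add(-21, Mul(3, Pow(P, 2))))
Function('D')(O) = -3 (Function('D')(O) = Mul(-3, Mul(Rational(1, 2), 2)) = Mul(-3, 1) = -3)
Mul(Function('F')(Add(Mul(4, Pow(Function('D')(4), -1)), Mul(-3, Pow(5, -1))), Function('x')(-4, 6)), 278) = Mul(Mul(Add(Mul(4, Pow(-3, -1)), Mul(-3, Pow(5, -1))), Add(-21, Mul(3, Pow(6, 2)))), 278) = Mul(Mul(Add(Mul(4, Rational(-1, 3)), Mul(-3, Rational(1, 5))), Add(-21, Mul(3, 36))), 278) = Mul(Mul(Add(Rational(-4, 3), Rational(-3, 5)), Add(-21, 108)), 278) = Mul(Mul(Rational(-29, 15), 87), 278) = Mul(Rational(-841, 5), 278) = Rational(-233798, 5)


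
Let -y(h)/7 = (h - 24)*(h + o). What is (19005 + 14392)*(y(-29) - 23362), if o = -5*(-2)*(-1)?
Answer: -1263441907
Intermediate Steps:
o = -10 (o = 10*(-1) = -10)
y(h) = -7*(-24 + h)*(-10 + h) (y(h) = -7*(h - 24)*(h - 10) = -7*(-24 + h)*(-10 + h))
(19005 + 14392)*(y(-29) - 23362) = (19005 + 14392)*((-1680 - 7*(-29)² + 238*(-29)) - 23362) = 33397*((-1680 - 7*841 - 6902) - 23362) = 33397*((-1680 - 5887 - 6902) - 23362) = 33397*(-14469 - 23362) = 33397*(-37831) = -1263441907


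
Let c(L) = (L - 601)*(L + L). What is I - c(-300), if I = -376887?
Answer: -917487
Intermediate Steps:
c(L) = 2*L*(-601 + L) (c(L) = (-601 + L)*(2*L) = 2*L*(-601 + L))
I - c(-300) = -376887 - 2*(-300)*(-601 - 300) = -376887 - 2*(-300)*(-901) = -376887 - 1*540600 = -376887 - 540600 = -917487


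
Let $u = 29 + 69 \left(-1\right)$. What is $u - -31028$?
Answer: $30988$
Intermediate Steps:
$u = -40$ ($u = 29 - 69 = -40$)
$u - -31028 = -40 - -31028 = -40 + 31028 = 30988$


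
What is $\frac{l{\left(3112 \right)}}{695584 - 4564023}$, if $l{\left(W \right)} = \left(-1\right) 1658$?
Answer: $\frac{1658}{3868439} \approx 0.0004286$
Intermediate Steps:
$l{\left(W \right)} = -1658$
$\frac{l{\left(3112 \right)}}{695584 - 4564023} = - \frac{1658}{695584 - 4564023} = - \frac{1658}{-3868439} = \left(-1658\right) \left(- \frac{1}{3868439}\right) = \frac{1658}{3868439}$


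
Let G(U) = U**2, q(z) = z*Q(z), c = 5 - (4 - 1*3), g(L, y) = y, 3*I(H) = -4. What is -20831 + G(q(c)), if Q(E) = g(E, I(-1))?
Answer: -187223/9 ≈ -20803.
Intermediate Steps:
I(H) = -4/3 (I(H) = (1/3)*(-4) = -4/3)
c = 4 (c = 5 - (4 - 3) = 5 - 1*1 = 5 - 1 = 4)
Q(E) = -4/3
q(z) = -4*z/3 (q(z) = z*(-4/3) = -4*z/3)
-20831 + G(q(c)) = -20831 + (-4/3*4)**2 = -20831 + (-16/3)**2 = -20831 + 256/9 = -187223/9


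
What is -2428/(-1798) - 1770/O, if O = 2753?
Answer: 1750912/2474947 ≈ 0.70745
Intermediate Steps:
-2428/(-1798) - 1770/O = -2428/(-1798) - 1770/2753 = -2428*(-1/1798) - 1770*1/2753 = 1214/899 - 1770/2753 = 1750912/2474947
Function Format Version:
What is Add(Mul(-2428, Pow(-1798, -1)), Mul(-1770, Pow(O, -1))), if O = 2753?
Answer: Rational(1750912, 2474947) ≈ 0.70745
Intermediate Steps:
Add(Mul(-2428, Pow(-1798, -1)), Mul(-1770, Pow(O, -1))) = Add(Mul(-2428, Pow(-1798, -1)), Mul(-1770, Pow(2753, -1))) = Add(Mul(-2428, Rational(-1, 1798)), Mul(-1770, Rational(1, 2753))) = Add(Rational(1214, 899), Rational(-1770, 2753)) = Rational(1750912, 2474947)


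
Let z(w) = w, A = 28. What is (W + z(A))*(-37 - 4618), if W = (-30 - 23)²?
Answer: -13206235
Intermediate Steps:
W = 2809 (W = (-53)² = 2809)
(W + z(A))*(-37 - 4618) = (2809 + 28)*(-37 - 4618) = 2837*(-4655) = -13206235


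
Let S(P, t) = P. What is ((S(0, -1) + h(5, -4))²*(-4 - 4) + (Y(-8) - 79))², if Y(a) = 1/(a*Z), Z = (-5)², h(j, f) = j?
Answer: 3113751601/40000 ≈ 77844.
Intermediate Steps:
Z = 25
Y(a) = 1/(25*a) (Y(a) = 1/(a*25) = (1/25)/a = 1/(25*a))
((S(0, -1) + h(5, -4))²*(-4 - 4) + (Y(-8) - 79))² = ((0 + 5)²*(-4 - 4) + ((1/25)/(-8) - 79))² = (5²*(-8) + ((1/25)*(-⅛) - 79))² = (25*(-8) + (-1/200 - 79))² = (-200 - 15801/200)² = (-55801/200)² = 3113751601/40000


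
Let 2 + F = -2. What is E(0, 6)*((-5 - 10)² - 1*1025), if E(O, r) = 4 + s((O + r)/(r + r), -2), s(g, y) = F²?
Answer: -16000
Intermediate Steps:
F = -4 (F = -2 - 2 = -4)
s(g, y) = 16 (s(g, y) = (-4)² = 16)
E(O, r) = 20 (E(O, r) = 4 + 16 = 20)
E(0, 6)*((-5 - 10)² - 1*1025) = 20*((-5 - 10)² - 1*1025) = 20*((-15)² - 1025) = 20*(225 - 1025) = 20*(-800) = -16000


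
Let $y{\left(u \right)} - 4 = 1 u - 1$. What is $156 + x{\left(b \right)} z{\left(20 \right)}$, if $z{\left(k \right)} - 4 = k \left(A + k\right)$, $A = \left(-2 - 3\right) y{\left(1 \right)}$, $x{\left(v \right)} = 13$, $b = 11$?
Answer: $208$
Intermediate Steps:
$y{\left(u \right)} = 3 + u$ ($y{\left(u \right)} = 4 + \left(1 u - 1\right) = 4 + \left(u - 1\right) = 4 + \left(-1 + u\right) = 3 + u$)
$A = -20$ ($A = \left(-2 - 3\right) \left(3 + 1\right) = \left(-5\right) 4 = -20$)
$z{\left(k \right)} = 4 + k \left(-20 + k\right)$
$156 + x{\left(b \right)} z{\left(20 \right)} = 156 + 13 \left(4 + 20^{2} - 400\right) = 156 + 13 \left(4 + 400 - 400\right) = 156 + 13 \cdot 4 = 156 + 52 = 208$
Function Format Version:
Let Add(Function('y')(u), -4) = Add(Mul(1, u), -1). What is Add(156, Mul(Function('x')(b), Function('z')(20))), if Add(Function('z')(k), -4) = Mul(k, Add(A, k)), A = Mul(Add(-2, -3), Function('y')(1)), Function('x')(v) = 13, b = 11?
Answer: 208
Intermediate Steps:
Function('y')(u) = Add(3, u) (Function('y')(u) = Add(4, Add(Mul(1, u), -1)) = Add(4, Add(u, -1)) = Add(4, Add(-1, u)) = Add(3, u))
A = -20 (A = Mul(Add(-2, -3), Add(3, 1)) = Mul(-5, 4) = -20)
Function('z')(k) = Add(4, Mul(k, Add(-20, k)))
Add(156, Mul(Function('x')(b), Function('z')(20))) = Add(156, Mul(13, Add(4, Pow(20, 2), Mul(-20, 20)))) = Add(156, Mul(13, Add(4, 400, -400))) = Add(156, Mul(13, 4)) = Add(156, 52) = 208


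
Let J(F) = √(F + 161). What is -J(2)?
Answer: -√163 ≈ -12.767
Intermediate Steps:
J(F) = √(161 + F)
-J(2) = -√(161 + 2) = -√163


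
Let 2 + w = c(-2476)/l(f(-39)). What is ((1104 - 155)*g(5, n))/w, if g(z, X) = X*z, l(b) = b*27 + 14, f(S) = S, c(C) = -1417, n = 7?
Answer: -34510385/661 ≈ -52209.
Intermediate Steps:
l(b) = 14 + 27*b (l(b) = 27*b + 14 = 14 + 27*b)
w = -661/1039 (w = -2 - 1417/(14 + 27*(-39)) = -2 - 1417/(14 - 1053) = -2 - 1417/(-1039) = -2 - 1417*(-1/1039) = -2 + 1417/1039 = -661/1039 ≈ -0.63619)
((1104 - 155)*g(5, n))/w = ((1104 - 155)*(7*5))/(-661/1039) = (949*35)*(-1039/661) = 33215*(-1039/661) = -34510385/661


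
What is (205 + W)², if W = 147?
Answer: 123904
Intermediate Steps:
(205 + W)² = (205 + 147)² = 352² = 123904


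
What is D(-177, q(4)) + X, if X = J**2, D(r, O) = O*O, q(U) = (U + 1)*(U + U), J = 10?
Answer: 1700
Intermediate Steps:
q(U) = 2*U*(1 + U) (q(U) = (1 + U)*(2*U) = 2*U*(1 + U))
D(r, O) = O**2
X = 100 (X = 10**2 = 100)
D(-177, q(4)) + X = (2*4*(1 + 4))**2 + 100 = (2*4*5)**2 + 100 = 40**2 + 100 = 1600 + 100 = 1700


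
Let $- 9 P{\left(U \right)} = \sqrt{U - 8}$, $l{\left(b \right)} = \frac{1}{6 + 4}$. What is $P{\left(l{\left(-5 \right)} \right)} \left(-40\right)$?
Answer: $\frac{4 i \sqrt{790}}{9} \approx 12.492 i$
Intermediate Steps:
$l{\left(b \right)} = \frac{1}{10}$
$P{\left(U \right)} = - \frac{\sqrt{-8 + U}}{9}$ ($P{\left(U \right)} = - \frac{\sqrt{U - 8}}{9} = - \frac{\sqrt{-8 + U}}{9}$)
$P{\left(l{\left(-5 \right)} \right)} \left(-40\right) = - \frac{\sqrt{-8 + \frac{1}{10}}}{9} \left(-40\right) = - \frac{\sqrt{- \frac{79}{10}}}{9} \left(-40\right) = - \frac{\frac{1}{10} i \sqrt{790}}{9} \left(-40\right) = - \frac{i \sqrt{790}}{90} \left(-40\right) = \frac{4 i \sqrt{790}}{9}$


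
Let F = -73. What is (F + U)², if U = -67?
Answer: 19600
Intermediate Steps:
(F + U)² = (-73 - 67)² = (-140)² = 19600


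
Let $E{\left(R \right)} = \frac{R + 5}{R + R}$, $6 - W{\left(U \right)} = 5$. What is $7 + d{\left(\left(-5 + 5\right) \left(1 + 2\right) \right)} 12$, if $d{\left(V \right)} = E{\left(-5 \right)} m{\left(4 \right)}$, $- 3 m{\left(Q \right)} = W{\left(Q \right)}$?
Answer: $7$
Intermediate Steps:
$W{\left(U \right)} = 1$ ($W{\left(U \right)} = 6 - 5 = 1$)
$m{\left(Q \right)} = - \frac{1}{3}$ ($m{\left(Q \right)} = \left(- \frac{1}{3}\right) 1 = - \frac{1}{3}$)
$E{\left(R \right)} = \frac{5 + R}{2 R}$
$d{\left(V \right)} = 0$ ($d{\left(V \right)} = \frac{5 - 5}{2 \left(-5\right)} \left(- \frac{1}{3}\right) = \frac{1}{2} \left(- \frac{1}{5}\right) 0 \left(- \frac{1}{3}\right) = 0 \left(- \frac{1}{3}\right) = 0$)
$7 + d{\left(\left(-5 + 5\right) \left(1 + 2\right) \right)} 12 = 7 + 0 \cdot 12 = 7 + 0 = 7$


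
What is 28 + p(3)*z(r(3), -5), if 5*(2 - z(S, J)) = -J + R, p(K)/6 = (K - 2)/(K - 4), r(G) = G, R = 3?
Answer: 128/5 ≈ 25.600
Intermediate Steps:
p(K) = 6*(-2 + K)/(-4 + K) (p(K) = 6*((K - 2)/(K - 4)) = 6*((-2 + K)/(-4 + K)) = 6*(-2 + K)/(-4 + K))
z(S, J) = 7/5 + J/5 (z(S, J) = 2 - (-J + 3)/5 = 2 - (3 - J)/5 = 2 + (-⅗ + J/5) = 7/5 + J/5)
28 + p(3)*z(r(3), -5) = 28 + (6*(-2 + 3)/(-4 + 3))*(7/5 + (⅕)*(-5)) = 28 + (6*1/(-1))*(7/5 - 1) = 28 + (6*(-1)*1)*(⅖) = 28 - 6*⅖ = 28 - 12/5 = 128/5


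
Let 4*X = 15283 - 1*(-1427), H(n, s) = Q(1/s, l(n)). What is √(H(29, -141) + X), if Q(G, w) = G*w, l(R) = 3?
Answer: √36912202/94 ≈ 64.633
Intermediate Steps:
H(n, s) = 3/s
X = 8355/2 (X = (15283 - 1*(-1427))/4 = (15283 + 1427)/4 = (¼)*16710 = 8355/2 ≈ 4177.5)
√(H(29, -141) + X) = √(3/(-141) + 8355/2) = √(3*(-1/141) + 8355/2) = √(-1/47 + 8355/2) = √(392683/94) = √36912202/94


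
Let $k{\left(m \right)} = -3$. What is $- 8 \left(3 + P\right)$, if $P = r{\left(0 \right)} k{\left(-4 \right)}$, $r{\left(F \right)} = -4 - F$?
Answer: $-120$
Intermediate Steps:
$P = 12$ ($P = \left(-4 - 0\right) \left(-3\right) = \left(-4 + 0\right) \left(-3\right) = \left(-4\right) \left(-3\right) = 12$)
$- 8 \left(3 + P\right) = - 8 \left(3 + 12\right) = \left(-8\right) 15 = -120$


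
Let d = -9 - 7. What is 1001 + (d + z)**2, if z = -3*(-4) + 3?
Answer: 1002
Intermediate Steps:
z = 15 (z = 12 + 3 = 15)
d = -16
1001 + (d + z)**2 = 1001 + (-16 + 15)**2 = 1001 + (-1)**2 = 1001 + 1 = 1002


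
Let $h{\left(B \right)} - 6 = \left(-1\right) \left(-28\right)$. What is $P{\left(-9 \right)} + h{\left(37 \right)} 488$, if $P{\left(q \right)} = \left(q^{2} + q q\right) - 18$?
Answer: $16736$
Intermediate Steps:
$P{\left(q \right)} = -18 + 2 q^{2}$ ($P{\left(q \right)} = \left(q^{2} + q^{2}\right) - 18 = 2 q^{2} - 18 = -18 + 2 q^{2}$)
$h{\left(B \right)} = 34$ ($h{\left(B \right)} = 6 - -28 = 6 + 28 = 34$)
$P{\left(-9 \right)} + h{\left(37 \right)} 488 = \left(-18 + 2 \left(-9\right)^{2}\right) + 34 \cdot 488 = \left(-18 + 2 \cdot 81\right) + 16592 = \left(-18 + 162\right) + 16592 = 144 + 16592 = 16736$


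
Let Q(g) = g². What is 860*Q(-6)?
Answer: 30960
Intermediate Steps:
860*Q(-6) = 860*(-6)² = 860*36 = 30960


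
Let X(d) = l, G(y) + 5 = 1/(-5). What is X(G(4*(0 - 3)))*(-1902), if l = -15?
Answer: 28530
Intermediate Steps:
G(y) = -26/5 (G(y) = -5 + 1/(-5) = -5 - ⅕ = -26/5)
X(d) = -15
X(G(4*(0 - 3)))*(-1902) = -15*(-1902) = 28530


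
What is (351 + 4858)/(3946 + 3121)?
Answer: 5209/7067 ≈ 0.73709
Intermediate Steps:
(351 + 4858)/(3946 + 3121) = 5209/7067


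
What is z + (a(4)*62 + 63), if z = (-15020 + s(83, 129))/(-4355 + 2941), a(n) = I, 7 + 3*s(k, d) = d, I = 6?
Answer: 945104/2121 ≈ 445.59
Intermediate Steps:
s(k, d) = -7/3 + d/3
a(n) = 6
z = 22469/2121 (z = (-15020 + (-7/3 + (⅓)*129))/(-4355 + 2941) = (-15020 + (-7/3 + 43))/(-1414) = (-15020 + 122/3)*(-1/1414) = -44938/3*(-1/1414) = 22469/2121 ≈ 10.594)
z + (a(4)*62 + 63) = 22469/2121 + (6*62 + 63) = 22469/2121 + (372 + 63) = 22469/2121 + 435 = 945104/2121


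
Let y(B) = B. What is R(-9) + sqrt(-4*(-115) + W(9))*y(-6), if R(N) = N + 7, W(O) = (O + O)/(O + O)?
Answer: -2 - 6*sqrt(461) ≈ -130.83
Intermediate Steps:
W(O) = 1 (W(O) = (2*O)/((2*O)) = (2*O)*(1/(2*O)) = 1)
R(N) = 7 + N
R(-9) + sqrt(-4*(-115) + W(9))*y(-6) = (7 - 9) + sqrt(-4*(-115) + 1)*(-6) = -2 + sqrt(460 + 1)*(-6) = -2 + sqrt(461)*(-6) = -2 - 6*sqrt(461)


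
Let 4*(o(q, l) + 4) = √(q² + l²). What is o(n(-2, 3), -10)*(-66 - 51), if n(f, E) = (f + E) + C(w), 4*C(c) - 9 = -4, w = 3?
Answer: 2691/16 ≈ 168.19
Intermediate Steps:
C(c) = 5/4 (C(c) = 9/4 + (¼)*(-4) = 9/4 - 1 = 5/4)
n(f, E) = 5/4 + E + f (n(f, E) = (f + E) + 5/4 = (E + f) + 5/4 = 5/4 + E + f)
o(q, l) = -4 + √(l² + q²)/4 (o(q, l) = -4 + √(q² + l²)/4 = -4 + √(l² + q²)/4)
o(n(-2, 3), -10)*(-66 - 51) = (-4 + √((-10)² + (5/4 + 3 - 2)²)/4)*(-66 - 51) = (-4 + √(100 + (9/4)²)/4)*(-117) = (-4 + √(100 + 81/16)/4)*(-117) = (-4 + √(1681/16)/4)*(-117) = (-4 + (¼)*(41/4))*(-117) = (-4 + 41/16)*(-117) = -23/16*(-117) = 2691/16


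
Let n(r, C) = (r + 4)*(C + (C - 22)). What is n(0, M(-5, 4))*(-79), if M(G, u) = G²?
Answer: -8848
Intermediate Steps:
n(r, C) = (-22 + 2*C)*(4 + r) (n(r, C) = (4 + r)*(C + (-22 + C)) = (4 + r)*(-22 + 2*C) = (-22 + 2*C)*(4 + r))
n(0, M(-5, 4))*(-79) = (-88 - 22*0 + 8*(-5)² + 2*(-5)²*0)*(-79) = (-88 + 0 + 8*25 + 2*25*0)*(-79) = (-88 + 0 + 200 + 0)*(-79) = 112*(-79) = -8848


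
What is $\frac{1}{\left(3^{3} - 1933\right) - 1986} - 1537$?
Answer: $- \frac{5982005}{3892} \approx -1537.0$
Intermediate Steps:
$\frac{1}{\left(3^{3} - 1933\right) - 1986} - 1537 = \frac{1}{\left(27 - 1933\right) - 1986} - 1537 = \frac{1}{-1906 - 1986} - 1537 = \frac{1}{-3892} - 1537 = - \frac{1}{3892} - 1537 = - \frac{5982005}{3892}$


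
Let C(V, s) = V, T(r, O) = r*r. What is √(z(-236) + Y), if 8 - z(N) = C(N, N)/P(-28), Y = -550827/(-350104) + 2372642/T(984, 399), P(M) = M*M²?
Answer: √53486978251498429190/2110076808 ≈ 3.4660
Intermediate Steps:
T(r, O) = r²
P(M) = M³
Y = 85250812655/21186893664 (Y = -550827/(-350104) + 2372642/(984²) = -550827*(-1/350104) + 2372642/968256 = 550827/350104 + 2372642*(1/968256) = 550827/350104 + 1186321/484128 = 85250812655/21186893664 ≈ 4.0238)
z(N) = 8 + N/21952 (z(N) = 8 - N/((-28)³) = 8 - N/(-21952) = 8 - N*(-1)/21952 = 8 - (-1)*N/21952 = 8 + N/21952)
√(z(-236) + Y) = √((8 + (1/21952)*(-236)) + 85250812655/21186893664) = √((8 - 59/5488) + 85250812655/21186893664) = √(43845/5488 + 85250812655/21186893664) = √(87299738284295/7267104526752) = √53486978251498429190/2110076808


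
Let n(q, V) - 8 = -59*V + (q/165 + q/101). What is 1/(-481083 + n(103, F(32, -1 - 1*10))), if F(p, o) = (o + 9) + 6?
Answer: -16665/8021020417 ≈ -2.0777e-6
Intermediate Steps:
F(p, o) = 15 + o (F(p, o) = (9 + o) + 6 = 15 + o)
n(q, V) = 8 - 59*V + 266*q/16665 (n(q, V) = 8 + (-59*V + (q/165 + q/101)) = 8 + (-59*V + 266*q/16665) = 8 - 59*V + 266*q/16665)
1/(-481083 + n(103, F(32, -1 - 1*10))) = 1/(-481083 + (8 - 59*(15 + (-1 - 1*10)) + (266/16665)*103)) = 1/(-481083 + (8 - 59*(15 + (-1 - 10)) + 27398/16665)) = 1/(-481083 + (8 - 59*(15 - 11) + 27398/16665)) = 1/(-481083 + (8 - 59*4 + 27398/16665)) = 1/(-481083 + (8 - 236 + 27398/16665)) = 1/(-481083 - 3772222/16665) = 1/(-8021020417/16665) = -16665/8021020417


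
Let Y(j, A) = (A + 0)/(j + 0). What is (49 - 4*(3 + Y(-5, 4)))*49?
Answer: 9849/5 ≈ 1969.8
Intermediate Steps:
Y(j, A) = A/j
(49 - 4*(3 + Y(-5, 4)))*49 = (49 - 4*(3 + 4/(-5)))*49 = (49 - 4*(3 + 4*(-⅕)))*49 = (49 - 4*(3 - ⅘))*49 = (49 - 4*11/5)*49 = (49 - 44/5)*49 = (201/5)*49 = 9849/5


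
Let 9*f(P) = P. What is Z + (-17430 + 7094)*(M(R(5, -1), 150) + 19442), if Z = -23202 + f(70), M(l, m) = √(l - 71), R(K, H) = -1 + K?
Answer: -1808781356/9 - 10336*I*√67 ≈ -2.0098e+8 - 84604.0*I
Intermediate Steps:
f(P) = P/9
M(l, m) = √(-71 + l)
Z = -208748/9 (Z = -23202 + (⅑)*70 = -23202 + 70/9 = -208748/9 ≈ -23194.)
Z + (-17430 + 7094)*(M(R(5, -1), 150) + 19442) = -208748/9 + (-17430 + 7094)*(√(-71 + (-1 + 5)) + 19442) = -208748/9 - 10336*(√(-71 + 4) + 19442) = -208748/9 - 10336*(√(-67) + 19442) = -208748/9 - 10336*(I*√67 + 19442) = -208748/9 - 10336*(19442 + I*√67) = -208748/9 + (-200952512 - 10336*I*√67) = -1808781356/9 - 10336*I*√67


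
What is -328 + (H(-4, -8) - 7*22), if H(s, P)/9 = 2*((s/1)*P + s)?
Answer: 22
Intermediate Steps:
H(s, P) = 18*s + 18*P*s (H(s, P) = 9*(2*((s/1)*P + s)) = 9*(2*((1*s)*P + s)) = 9*(2*(s*P + s)) = 9*(2*(P*s + s)) = 9*(2*(s + P*s)) = 9*(2*s + 2*P*s) = 18*s + 18*P*s)
-328 + (H(-4, -8) - 7*22) = -328 + (18*(-4)*(1 - 8) - 7*22) = -328 + (18*(-4)*(-7) - 1*154) = -328 + (504 - 154) = -328 + 350 = 22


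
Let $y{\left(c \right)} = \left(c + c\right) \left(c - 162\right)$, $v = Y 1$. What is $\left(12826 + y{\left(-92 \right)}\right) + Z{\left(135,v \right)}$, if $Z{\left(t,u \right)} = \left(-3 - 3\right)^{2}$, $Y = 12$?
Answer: $59598$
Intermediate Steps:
$v = 12$ ($v = 12 \cdot 1 = 12$)
$Z{\left(t,u \right)} = 36$ ($Z{\left(t,u \right)} = \left(-6\right)^{2} = 36$)
$y{\left(c \right)} = 2 c \left(-162 + c\right)$
$\left(12826 + y{\left(-92 \right)}\right) + Z{\left(135,v \right)} = \left(12826 + 2 \left(-92\right) \left(-162 - 92\right)\right) + 36 = \left(12826 + 2 \left(-92\right) \left(-254\right)\right) + 36 = \left(12826 + 46736\right) + 36 = 59562 + 36 = 59598$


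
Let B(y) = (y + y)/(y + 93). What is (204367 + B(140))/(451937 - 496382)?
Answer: -15872597/3451895 ≈ -4.5982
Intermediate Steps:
B(y) = 2*y/(93 + y) (B(y) = (2*y)/(93 + y) = 2*y/(93 + y))
(204367 + B(140))/(451937 - 496382) = (204367 + 2*140/(93 + 140))/(451937 - 496382) = (204367 + 2*140/233)/(-44445) = (204367 + 2*140*(1/233))*(-1/44445) = (204367 + 280/233)*(-1/44445) = (47617791/233)*(-1/44445) = -15872597/3451895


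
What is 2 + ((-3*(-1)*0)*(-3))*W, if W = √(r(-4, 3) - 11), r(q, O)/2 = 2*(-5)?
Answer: 2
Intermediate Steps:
r(q, O) = -20 (r(q, O) = 2*(2*(-5)) = 2*(-10) = -20)
W = I*√31 (W = √(-20 - 11) = √(-31) = I*√31 ≈ 5.5678*I)
2 + ((-3*(-1)*0)*(-3))*W = 2 + ((-3*(-1)*0)*(-3))*(I*√31) = 2 + ((3*0)*(-3))*(I*√31) = 2 + (0*(-3))*(I*√31) = 2 + 0*(I*√31) = 2 + 0 = 2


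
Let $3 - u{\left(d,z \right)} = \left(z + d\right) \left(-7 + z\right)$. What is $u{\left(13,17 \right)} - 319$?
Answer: $-616$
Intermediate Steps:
$u{\left(d,z \right)} = 3 - \left(-7 + z\right) \left(d + z\right)$ ($u{\left(d,z \right)} = 3 - \left(z + d\right) \left(-7 + z\right) = 3 - \left(d + z\right) \left(-7 + z\right) = 3 - \left(-7 + z\right) \left(d + z\right)$)
$u{\left(13,17 \right)} - 319 = \left(3 - 17^{2} + 7 \cdot 13 + 7 \cdot 17 - 13 \cdot 17\right) - 319 = \left(3 - 289 + 91 + 119 - 221\right) - 319 = -297 - 319 = -616$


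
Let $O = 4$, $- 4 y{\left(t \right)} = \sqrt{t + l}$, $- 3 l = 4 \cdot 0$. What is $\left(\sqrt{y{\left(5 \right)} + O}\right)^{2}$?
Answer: $4 - \frac{\sqrt{5}}{4} \approx 3.441$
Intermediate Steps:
$l = 0$ ($l = - \frac{4 \cdot 0}{3} = \left(- \frac{1}{3}\right) 0 = 0$)
$y{\left(t \right)} = - \frac{\sqrt{t}}{4}$ ($y{\left(t \right)} = - \frac{\sqrt{t + 0}}{4} = - \frac{\sqrt{t}}{4}$)
$\left(\sqrt{y{\left(5 \right)} + O}\right)^{2} = \left(\sqrt{- \frac{\sqrt{5}}{4} + 4}\right)^{2} = \left(\sqrt{4 - \frac{\sqrt{5}}{4}}\right)^{2} = 4 - \frac{\sqrt{5}}{4}$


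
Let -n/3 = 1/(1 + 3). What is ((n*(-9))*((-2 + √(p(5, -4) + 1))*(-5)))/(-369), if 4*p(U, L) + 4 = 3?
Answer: -15/82 + 15*√3/328 ≈ -0.10372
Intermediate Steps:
p(U, L) = -¼ (p(U, L) = -1 + (¼)*3 = -1 + ¾ = -¼)
n = -¾ (n = -3/(1 + 3) = -3/4 = -3*¼ = -¾ ≈ -0.75000)
((n*(-9))*((-2 + √(p(5, -4) + 1))*(-5)))/(-369) = ((-¾*(-9))*((-2 + √(-¼ + 1))*(-5)))/(-369) = (27*((-2 + √(¾))*(-5))/4)*(-1/369) = (27*((-2 + √3/2)*(-5))/4)*(-1/369) = (27*(10 - 5*√3/2)/4)*(-1/369) = (135/2 - 135*√3/8)*(-1/369) = -15/82 + 15*√3/328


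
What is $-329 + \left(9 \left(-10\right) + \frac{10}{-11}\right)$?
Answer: $- \frac{4619}{11} \approx -419.91$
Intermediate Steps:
$-329 + \left(9 \left(-10\right) + \frac{10}{-11}\right) = -329 + \left(-90 + 10 \left(- \frac{1}{11}\right)\right) = -329 - \frac{1000}{11} = - \frac{4619}{11}$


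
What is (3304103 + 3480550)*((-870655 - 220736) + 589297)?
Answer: -3406533563382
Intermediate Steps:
(3304103 + 3480550)*((-870655 - 220736) + 589297) = 6784653*(-1091391 + 589297) = 6784653*(-502094) = -3406533563382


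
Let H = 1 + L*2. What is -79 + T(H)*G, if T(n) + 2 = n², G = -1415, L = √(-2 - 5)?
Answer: 40956 - 5660*I*√7 ≈ 40956.0 - 14975.0*I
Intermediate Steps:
L = I*√7 (L = √(-7) = I*√7 ≈ 2.6458*I)
H = 1 + 2*I*√7 (H = 1 + (I*√7)*2 = 1 + 2*I*√7 ≈ 1.0 + 5.2915*I)
T(n) = -2 + n²
-79 + T(H)*G = -79 + (-2 + (1 + 2*I*√7)²)*(-1415) = -79 + (2830 - 1415*(1 + 2*I*√7)²) = 2751 - 1415*(1 + 2*I*√7)²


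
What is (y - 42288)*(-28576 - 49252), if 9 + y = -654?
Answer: 3342790428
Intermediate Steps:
y = -663 (y = -9 - 654 = -663)
(y - 42288)*(-28576 - 49252) = (-663 - 42288)*(-28576 - 49252) = -42951*(-77828) = 3342790428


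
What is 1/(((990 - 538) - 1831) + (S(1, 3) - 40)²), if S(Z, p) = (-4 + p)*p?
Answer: 1/470 ≈ 0.0021277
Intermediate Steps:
S(Z, p) = p*(-4 + p)
1/(((990 - 538) - 1831) + (S(1, 3) - 40)²) = 1/(((990 - 538) - 1831) + (3*(-4 + 3) - 40)²) = 1/((452 - 1831) + (3*(-1) - 40)²) = 1/(-1379 + (-3 - 40)²) = 1/(-1379 + (-43)²) = 1/(-1379 + 1849) = 1/470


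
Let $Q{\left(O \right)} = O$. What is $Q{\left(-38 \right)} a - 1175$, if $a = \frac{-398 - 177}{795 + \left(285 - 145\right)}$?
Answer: $- \frac{215355}{187} \approx -1151.6$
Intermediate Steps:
$a = - \frac{115}{187}$ ($a = - \frac{575}{795 + 140} = - \frac{575}{935} = \left(-575\right) \frac{1}{935} = - \frac{115}{187} \approx -0.61497$)
$Q{\left(-38 \right)} a - 1175 = \left(-38\right) \left(- \frac{115}{187}\right) - 1175 = \frac{4370}{187} - 1175 = - \frac{215355}{187}$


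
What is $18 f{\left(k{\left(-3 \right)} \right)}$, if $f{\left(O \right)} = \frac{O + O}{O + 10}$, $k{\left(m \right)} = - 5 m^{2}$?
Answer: $\frac{324}{7} \approx 46.286$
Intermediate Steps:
$f{\left(O \right)} = \frac{2 O}{10 + O}$
$18 f{\left(k{\left(-3 \right)} \right)} = 18 \frac{2 \left(- 5 \left(-3\right)^{2}\right)}{10 - 5 \left(-3\right)^{2}} = 18 \frac{2 \left(\left(-5\right) 9\right)}{10 - 45} = 18 \cdot 2 \left(-45\right) \frac{1}{10 - 45} = 18 \cdot 2 \left(-45\right) \frac{1}{-35} = 18 \cdot 2 \left(-45\right) \left(- \frac{1}{35}\right) = 18 \cdot \frac{18}{7} = \frac{324}{7}$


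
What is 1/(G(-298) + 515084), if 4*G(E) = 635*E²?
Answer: 1/14612719 ≈ 6.8434e-8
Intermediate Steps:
G(E) = 635*E²/4 (G(E) = (635*E²)/4 = 635*E²/4)
1/(G(-298) + 515084) = 1/((635/4)*(-298)² + 515084) = 1/((635/4)*88804 + 515084) = 1/(14097635 + 515084) = 1/14612719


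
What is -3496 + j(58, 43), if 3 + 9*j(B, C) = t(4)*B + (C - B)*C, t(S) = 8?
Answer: -31648/9 ≈ -3516.4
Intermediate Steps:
j(B, C) = -⅓ + 8*B/9 + C*(C - B)/9 (j(B, C) = -⅓ + (8*B + (C - B)*C)/9 = -⅓ + (8*B + C*(C - B))/9 = -⅓ + (8*B/9 + C*(C - B)/9) = -⅓ + 8*B/9 + C*(C - B)/9)
-3496 + j(58, 43) = -3496 + (-⅓ + (⅑)*43² + (8/9)*58 - ⅑*58*43) = -3496 + (-⅓ + (⅑)*1849 + 464/9 - 2494/9) = -3496 + (-⅓ + 1849/9 + 464/9 - 2494/9) = -3496 - 184/9 = -31648/9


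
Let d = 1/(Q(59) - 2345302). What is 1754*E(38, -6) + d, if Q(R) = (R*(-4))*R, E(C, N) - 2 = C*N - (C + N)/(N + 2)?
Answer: -902101964073/2359226 ≈ -3.8237e+5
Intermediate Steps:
E(C, N) = 2 + C*N - (C + N)/(2 + N) (E(C, N) = 2 + (C*N - (C + N)/(N + 2)) = 2 + (C*N - (C + N)/(2 + N)) = 2 + C*N - (C + N)/(2 + N))
Q(R) = -4*R² (Q(R) = (-4*R)*R = -4*R²)
d = -1/2359226 (d = 1/(-4*59² - 2345302) = 1/(-4*3481 - 2345302) = 1/(-13924 - 2345302) = 1/(-2359226) = -1/2359226 ≈ -4.2387e-7)
1754*E(38, -6) + d = 1754*((4 - 6 - 1*38 + 38*(-6)² + 2*38*(-6))/(2 - 6)) - 1/2359226 = 1754*((4 - 6 - 38 + 38*36 - 456)/(-4)) - 1/2359226 = 1754*(-(4 - 6 - 38 + 1368 - 456)/4) - 1/2359226 = 1754*(-¼*872) - 1/2359226 = 1754*(-218) - 1/2359226 = -382372 - 1/2359226 = -902101964073/2359226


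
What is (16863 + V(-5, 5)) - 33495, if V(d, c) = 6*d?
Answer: -16662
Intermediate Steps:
(16863 + V(-5, 5)) - 33495 = (16863 + 6*(-5)) - 33495 = (16863 - 30) - 33495 = 16833 - 33495 = -16662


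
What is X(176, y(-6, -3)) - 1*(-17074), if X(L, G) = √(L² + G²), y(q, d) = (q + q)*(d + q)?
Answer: 17074 + 4*√2665 ≈ 17281.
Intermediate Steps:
y(q, d) = 2*q*(d + q) (y(q, d) = (2*q)*(d + q) = 2*q*(d + q))
X(L, G) = √(G² + L²)
X(176, y(-6, -3)) - 1*(-17074) = √((2*(-6)*(-3 - 6))² + 176²) - 1*(-17074) = √((2*(-6)*(-9))² + 30976) + 17074 = √(108² + 30976) + 17074 = √(11664 + 30976) + 17074 = √42640 + 17074 = 4*√2665 + 17074 = 17074 + 4*√2665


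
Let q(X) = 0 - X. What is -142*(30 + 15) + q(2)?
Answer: -6392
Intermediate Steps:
q(X) = -X
-142*(30 + 15) + q(2) = -142*(30 + 15) - 1*2 = -142*45 - 2 = -6390 - 2 = -6392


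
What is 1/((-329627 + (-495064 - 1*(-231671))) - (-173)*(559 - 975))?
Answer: -1/664988 ≈ -1.5038e-6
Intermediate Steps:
1/((-329627 + (-495064 - 1*(-231671))) - (-173)*(559 - 975)) = 1/((-329627 + (-495064 + 231671)) - (-173)*(-416)) = 1/((-329627 - 263393) - 1*71968) = 1/(-593020 - 71968) = 1/(-664988) = -1/664988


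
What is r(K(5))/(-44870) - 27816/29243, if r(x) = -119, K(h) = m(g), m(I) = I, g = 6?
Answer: -177803429/187447630 ≈ -0.94855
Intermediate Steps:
K(h) = 6
r(K(5))/(-44870) - 27816/29243 = -119/(-44870) - 27816/29243 = -119*(-1/44870) - 27816*1/29243 = 17/6410 - 27816/29243 = -177803429/187447630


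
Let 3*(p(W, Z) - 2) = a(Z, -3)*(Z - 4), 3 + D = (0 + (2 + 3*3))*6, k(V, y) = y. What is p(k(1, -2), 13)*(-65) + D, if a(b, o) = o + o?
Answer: 1103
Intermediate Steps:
a(b, o) = 2*o
D = 63 (D = -3 + (0 + (2 + 3*3))*6 = -3 + (0 + (2 + 9))*6 = -3 + (0 + 11)*6 = -3 + 11*6 = -3 + 66 = 63)
p(W, Z) = 10 - 2*Z (p(W, Z) = 2 + ((2*(-3))*(Z - 4))/3 = 2 + (-6*(-4 + Z))/3 = 2 + (24 - 6*Z)/3 = 2 + (8 - 2*Z) = 10 - 2*Z)
p(k(1, -2), 13)*(-65) + D = (10 - 2*13)*(-65) + 63 = (10 - 26)*(-65) + 63 = -16*(-65) + 63 = 1040 + 63 = 1103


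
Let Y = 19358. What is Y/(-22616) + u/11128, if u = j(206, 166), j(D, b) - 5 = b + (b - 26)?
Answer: -26047781/31458856 ≈ -0.82800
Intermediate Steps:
j(D, b) = -21 + 2*b (j(D, b) = 5 + (b + (b - 26)) = 5 + (b + (-26 + b)) = 5 + (-26 + 2*b) = -21 + 2*b)
u = 311 (u = -21 + 2*166 = -21 + 332 = 311)
Y/(-22616) + u/11128 = 19358/(-22616) + 311/11128 = 19358*(-1/22616) + 311*(1/11128) = -9679/11308 + 311/11128 = -26047781/31458856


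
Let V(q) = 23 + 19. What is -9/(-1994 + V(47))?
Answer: 9/1952 ≈ 0.0046107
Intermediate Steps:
V(q) = 42
-9/(-1994 + V(47)) = -9/(-1994 + 42) = -9/(-1952) = -9*(-1/1952) = 9/1952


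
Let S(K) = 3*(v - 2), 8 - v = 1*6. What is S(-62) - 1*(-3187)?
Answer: 3187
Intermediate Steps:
v = 2 (v = 8 - 6 = 2)
S(K) = 0 (S(K) = 3*(2 - 2) = 3*0 = 0)
S(-62) - 1*(-3187) = 0 - 1*(-3187) = 0 + 3187 = 3187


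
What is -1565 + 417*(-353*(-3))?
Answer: 440038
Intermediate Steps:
-1565 + 417*(-353*(-3)) = -1565 + 417*1059 = -1565 + 441603 = 440038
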